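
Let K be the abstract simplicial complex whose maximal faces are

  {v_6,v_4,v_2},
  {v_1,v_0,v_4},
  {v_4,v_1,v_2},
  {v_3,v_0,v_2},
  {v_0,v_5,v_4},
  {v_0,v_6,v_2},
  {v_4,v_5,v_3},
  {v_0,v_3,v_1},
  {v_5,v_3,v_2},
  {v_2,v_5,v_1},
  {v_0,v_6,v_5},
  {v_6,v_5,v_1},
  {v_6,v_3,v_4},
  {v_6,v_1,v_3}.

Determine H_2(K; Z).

Take the total order v_0 < v_1 < v_2 < v_3 < v_4 < v_5 < v_6 on the vertex set. Then K (dimension 2) consists of the simplices:

  0-simplices (7): [v_0], [v_1], [v_2], [v_3], [v_4], [v_5], [v_6]
  1-simplices (21): (21 of them)
  2-simplices (14): (14 of them)

so the chain groups are C_0 ≅ Z^7, C_1 ≅ Z^21, C_2 ≅ Z^14.

Boundary ∂_1: C_1 → C_0 maps an edge to its endpoints' difference, ∂[p,q] = q − p. For instance
  ∂[v_5,v_6] = [v_6] − [v_5].
As a 7×21 matrix over Z this has rank 6, with invariant factors (1,1,1,1,1,1).

∂_2: C_2 → C_1 maps a triangle to the signed sum of its edges. For instance
  ∂[v_1,v_2,v_5] = [v_2,v_5] − [v_1,v_5] + [v_1,v_2],
  ∂[v_0,v_1,v_3] = [v_1,v_3] − [v_0,v_3] + [v_0,v_1].
This gives a 21×14 integer matrix of rank 13; reducing to Smith normal form yields diagonal entries (1,1,1,1,1,1,1,1,1,1,1,1,1).

Now H_k = ker ∂_k / im ∂_{k+1}, so:

  H_2: rank ker ∂_2 − rank ∂_3 = (14 − 13) − 0 = 1, and there is no ∂_3, so H_2 ≅ Z.

(K is a triangulation of the torus T^2.)

H_2 ≅ Z.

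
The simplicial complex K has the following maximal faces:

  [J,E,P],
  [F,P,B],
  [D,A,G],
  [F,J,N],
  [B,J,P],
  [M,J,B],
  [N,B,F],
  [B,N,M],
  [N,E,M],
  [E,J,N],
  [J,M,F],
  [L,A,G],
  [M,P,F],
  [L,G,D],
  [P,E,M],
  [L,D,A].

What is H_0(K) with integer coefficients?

H_0 = Z^2.

K has 11 vertices, 24 edges, 16 triangles.
rank ∂_0 = 0, rank ∂_1 = 9 ⇒ b_0 = 11 − 0 − 9 = 2; all invariant factors of ∂_1 are 1 so no torsion. So H_0 = Z^2.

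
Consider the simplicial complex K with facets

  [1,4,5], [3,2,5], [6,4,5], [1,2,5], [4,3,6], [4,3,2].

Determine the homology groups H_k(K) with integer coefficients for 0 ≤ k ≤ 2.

Take the total order 1 < 2 < 3 < 4 < 5 < 6 on the vertex set. Then K (dimension 2) consists of the simplices:

  0-simplices (6): [1], [2], [3], [4], [5], [6]
  1-simplices (12): [1,2], [1,4], [1,5], [2,3], [2,4], [2,5], [3,4], [3,5], [3,6], [4,5], [4,6], [5,6]
  2-simplices (6): [1,2,5], [1,4,5], [2,3,4], [2,3,5], [3,4,6], [4,5,6]

Hence C_0 ≅ Z^6, C_1 ≅ Z^12, C_2 ≅ Z^6.

Boundary ∂_1: C_1 → C_0 sends each edge [p,q] (with p < q) to q − p.
As a 6×12 matrix over Z this has rank 5, with invariant factors (1,1,1,1,1).

The boundary map ∂_2: C_2 → C_1 maps a triangle to the signed sum of its edges. For instance
  ∂[1,4,5] = [4,5] − [1,5] + [1,4],
  ∂[2,3,5] = [3,5] − [2,5] + [2,3].
As a 12×6 matrix over Z this has rank 6, with invariant factors (1,1,1,1,1,1).

From H_k ≅ ker(∂_k) / im(∂_{k+1}) we obtain:

  H_0: rank C_0 − rank ∂_1 = 6 − 5 = 1, and the invariant factors of ∂_1 are all 1, so H_0 ≅ Z.
  H_1: rank ker ∂_1 − rank ∂_2 = (12 − 5) − 6 = 1, and the invariant factors of ∂_2 are all 1, so H_1 ≅ Z.
  H_2: rank ker ∂_2 − rank ∂_3 = (6 − 6) − 0 = 0, and there is no ∂_3, so H_2 ≅ 0.

(K is a triangulation of the cylinder S^1 x I.)

H_0 = Z,  H_1 = Z,  H_2 = 0.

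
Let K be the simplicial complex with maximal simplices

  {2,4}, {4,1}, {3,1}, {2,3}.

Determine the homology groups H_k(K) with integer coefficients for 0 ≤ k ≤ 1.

We work with the vertex ordering 1 < 2 < 3 < 4. The simplices of K, each written with vertices in increasing order, are:

  0-simplices (4): [1], [2], [3], [4]
  1-simplices (4): [1,3], [1,4], [2,3], [2,4]

giving chain groups C_0 ≅ Z^4, C_1 ≅ Z^4.

∂_1: C_1 → C_0 maps an edge to its endpoints' difference, ∂[p,q] = q − p. For instance
  ∂[1,4] = [4] − [1].
As a 4×4 matrix over Z this has rank 3, with invariant factors (1,1,1).

Now H_k = ker ∂_k / im ∂_{k+1}, so:

  H_0: rank C_0 − rank ∂_1 = 4 − 3 = 1, and the invariant factors of ∂_1 are all 1, so H_0 ≅ Z.
  H_1: rank ker ∂_1 − rank ∂_2 = (4 − 3) − 0 = 1, and there is no ∂_2, so H_1 ≅ Z.

As a check, the Euler characteristic is 4 − 4 = 0, which agrees with 1 − 1 = 0.

H_0 = Z,  H_1 = Z.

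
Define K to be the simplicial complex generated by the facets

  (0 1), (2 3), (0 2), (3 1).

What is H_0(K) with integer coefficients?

We work with the vertex ordering 0 < 1 < 2 < 3. The simplices of K, each written with vertices in increasing order, are:

  0-simplices (4): [0], [1], [2], [3]
  1-simplices (4): [0,1], [0,2], [1,3], [2,3]

giving chain groups C_0 ≅ Z^4, C_1 ≅ Z^4.

Boundary ∂_1: C_1 → C_0 is given by ∂[p,q] = [q] − [p].
This gives a 4×4 integer matrix of rank 3; reducing to Smith normal form yields diagonal entries (1,1,1).

Reading off H_k = ker ∂_k / im ∂_{k+1}:

  H_0: rank C_0 − rank ∂_1 = 4 − 3 = 1, and the invariant factors of ∂_1 are all 1, so H_0 ≅ Z.

(K is a triangulation of the circle S^1.)

H_0 = Z.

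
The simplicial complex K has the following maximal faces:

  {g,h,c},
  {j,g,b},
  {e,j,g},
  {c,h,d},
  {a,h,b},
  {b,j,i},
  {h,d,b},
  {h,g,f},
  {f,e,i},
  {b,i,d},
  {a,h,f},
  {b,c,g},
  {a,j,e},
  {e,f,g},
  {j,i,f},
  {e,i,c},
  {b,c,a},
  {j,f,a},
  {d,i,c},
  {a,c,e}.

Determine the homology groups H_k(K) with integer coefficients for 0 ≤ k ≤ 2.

We work with the vertex ordering a < b < c < d < e < f < g < h < i < j. The simplices of K, each written with vertices in increasing order, are:

  0-simplices (10): a, b, c, d, e, f, g, h, i, j
  1-simplices (30): ab, ac, ae, af, ah, aj, bc, bd, bg, bh, bi, bj, cd, ce, cg, ch, ci, dh, di, ef, eg, ei, ej, fg, fh, fi, fj, gh, gj, ij
  2-simplices (20): abc, abh, ace, aej, afh, afj, bcg, bdh, bdi, bgj, bij, cdh, cdi, cei, cgh, efg, efi, egj, fgh, fij

giving chain groups C_0 ≅ Z^10, C_1 ≅ Z^30, C_2 ≅ Z^20.

Boundary ∂_1: C_1 → C_0 is given by ∂[p,q] = [q] − [p]. For instance
  ∂ej = j − e.
The 10×30 boundary matrix has rank 9 and Smith normal form diag(1,1,1,1,1,1,1,1,1).

Boundary ∂_2: C_2 → C_1 sends each 2-simplex [p,q,r] to [q,r] − [p,r] + [p,q]. For instance
  ∂aej = ej − aj + ae,
  ∂fgh = gh − fh + fg.
The 30×20 boundary matrix has rank 20 and Smith normal form diag(1,1,1,1,1,1,1,1,1,1,1,1,1,1,1,1,1,1,1,2).

Reading off H_k = ker ∂_k / im ∂_{k+1}:

  H_0: rank C_0 − rank ∂_1 = 10 − 9 = 1, and the invariant factors of ∂_1 are all 1, so H_0 ≅ Z.
  H_1: rank ker ∂_1 − rank ∂_2 = (30 − 9) − 20 = 1, and ∂_2 has invariant factor 2 > 1, so H_1 ≅ Z × Z/2.
  H_2: rank ker ∂_2 − rank ∂_3 = (20 − 20) − 0 = 0, and there is no ∂_3, so H_2 ≅ 0.

As a check, the Euler characteristic is 10 − 30 + 20 = 0, which agrees with 1 − 1 + 0 = 0.
(K is a triangulation of the Klein bottle.)

H_0 = Z,  H_1 = Z × Z/2,  H_2 = 0.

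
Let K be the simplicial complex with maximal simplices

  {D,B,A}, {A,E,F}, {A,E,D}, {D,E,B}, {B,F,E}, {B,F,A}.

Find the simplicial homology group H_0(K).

Fix the vertex order A < B < D < E < F and write every simplex with vertices in increasing order. Then dim K = 2 and the simplices of K are:

  0-simplices (5): A, B, D, E, F
  1-simplices (9): AB, AD, AE, AF, BD, BE, BF, DE, EF
  2-simplices (6): ABD, ABF, ADE, AEF, BDE, BEF

so the chain groups are C_0 ≅ Z^5, C_1 ≅ Z^9, C_2 ≅ Z^6.

∂_1: C_1 → C_0 sends each edge [p,q] (with p < q) to q − p.
The resulting 5×9 matrix has rank 4, and its Smith normal form has invariant factors (1,1,1,1).

The boundary map ∂_2: C_2 → C_1 sends each 2-simplex [p,q,r] to [q,r] − [p,r] + [p,q]. For instance
  ∂ADE = DE − AE + AD,
  ∂BDE = DE − BE + BD.
This gives a 9×6 integer matrix of rank 5; reducing to Smith normal form yields diagonal entries (1,1,1,1,1).

Computing H_k = (kernel of ∂_k) / (image of ∂_{k+1}):

  H_0: rank C_0 − rank ∂_1 = 5 − 4 = 1, and the invariant factors of ∂_1 are all 1, so H_0 = Z.

H_0 = Z.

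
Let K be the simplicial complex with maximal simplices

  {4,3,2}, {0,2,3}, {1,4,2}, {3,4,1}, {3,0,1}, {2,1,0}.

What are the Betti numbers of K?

b_0 = 1, b_1 = 0, b_2 = 1.

Take the total order 0 < 1 < 2 < 3 < 4 on the vertex set. Then K (dimension 2) consists of the simplices:

  0-simplices (5): [0], [1], [2], [3], [4]
  1-simplices (9): [0,1], [0,2], [0,3], [1,2], [1,3], [1,4], [2,3], [2,4], [3,4]
  2-simplices (6): [0,1,2], [0,1,3], [0,2,3], [1,2,4], [1,3,4], [2,3,4]

Hence C_0 ≅ Z^5, C_1 ≅ Z^9, C_2 ≅ Z^6.

Boundary ∂_1: C_1 → C_0 maps an edge to its endpoints' difference, ∂[p,q] = q − p. For instance
  ∂[0,2] = [2] − [0].
As a 5×9 matrix over Z this has rank 4, with invariant factors (1,1,1,1).

∂_2: C_2 → C_1 sends each 2-simplex [p,q,r] to [q,r] − [p,r] + [p,q]. For instance
  ∂[0,1,3] = [1,3] − [0,3] + [0,1],
  ∂[0,1,2] = [1,2] − [0,2] + [0,1].
The 9×6 boundary matrix has rank 5 and Smith normal form diag(1,1,1,1,1).

Now H_k = ker ∂_k / im ∂_{k+1}, so:

  H_0: rank C_0 − rank ∂_1 = 5 − 4 = 1, and the invariant factors of ∂_1 are all 1, so H_0 ≅ Z.
  H_1: rank ker ∂_1 − rank ∂_2 = (9 − 4) − 5 = 0, and the invariant factors of ∂_2 are all 1, so H_1 ≅ 0.
  H_2: rank ker ∂_2 − rank ∂_3 = (6 − 5) − 0 = 1, and there is no ∂_3, so H_2 ≅ Z.

Hence the Betti numbers are b_0 = 1, b_1 = 0, b_2 = 1.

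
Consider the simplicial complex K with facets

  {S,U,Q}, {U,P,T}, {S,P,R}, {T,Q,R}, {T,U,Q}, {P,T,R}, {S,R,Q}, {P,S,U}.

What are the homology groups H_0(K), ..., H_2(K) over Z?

We work with the vertex ordering P < Q < R < S < T < U. The simplices of K, each written with vertices in increasing order, are:

  0-simplices (6): P, Q, R, S, T, U
  1-simplices (12): PR, PS, PT, PU, QR, QS, QT, QU, RS, RT, SU, TU
  2-simplices (8): PRS, PRT, PSU, PTU, QRS, QRT, QSU, QTU

so the chain groups are C_0 ≅ Z^6, C_1 ≅ Z^12, C_2 ≅ Z^8.

∂_1: C_1 → C_0 sends each edge [p,q] (with p < q) to q − p.
This gives a 6×12 integer matrix of rank 5; reducing to Smith normal form yields diagonal entries (1,1,1,1,1).

Boundary ∂_2: C_2 → C_1 maps a triangle to the signed sum of its edges. For instance
  ∂QRT = RT − QT + QR,
  ∂PTU = TU − PU + PT.
The 12×8 boundary matrix has rank 7 and Smith normal form diag(1,1,1,1,1,1,1).

From H_k ≅ ker(∂_k) / im(∂_{k+1}) we obtain:

  H_0: rank C_0 − rank ∂_1 = 6 − 5 = 1, and the invariant factors of ∂_1 are all 1, so H_0 ≅ Z.
  H_1: rank ker ∂_1 − rank ∂_2 = (12 − 5) − 7 = 0, and the invariant factors of ∂_2 are all 1, so H_1 ≅ 0.
  H_2: rank ker ∂_2 − rank ∂_3 = (8 − 7) − 0 = 1, and there is no ∂_3, so H_2 ≅ Z.

As a check, the Euler characteristic is 6 − 12 + 8 = 2, which agrees with 1 − 0 + 1 = 2.

H_0 = Z,  H_1 = 0,  H_2 = Z.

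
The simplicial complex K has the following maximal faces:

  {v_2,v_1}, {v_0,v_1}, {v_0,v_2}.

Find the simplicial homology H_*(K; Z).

Order the vertices as v_0 < v_1 < v_2. Listing each simplex with vertices in this order, K has dimension 1 with simplices:

  0-simplices (3): [v_0], [v_1], [v_2]
  1-simplices (3): [v_0,v_1], [v_0,v_2], [v_1,v_2]

so the chain groups are C_0 ≅ Z^3, C_1 ≅ Z^3.

The boundary map ∂_1: C_1 → C_0 maps an edge to its endpoints' difference, ∂[p,q] = q − p. For instance
  ∂[v_0,v_2] = [v_2] − [v_0].
The resulting 3×3 matrix has rank 2, and its Smith normal form has invariant factors (1,1).

Reading off H_k = ker ∂_k / im ∂_{k+1}:

  H_0: rank C_0 − rank ∂_1 = 3 − 2 = 1, and the invariant factors of ∂_1 are all 1, so H_0 ≅ Z.
  H_1: rank ker ∂_1 − rank ∂_2 = (3 − 2) − 0 = 1, and there is no ∂_2, so H_1 ≅ Z.

H_0 = Z,  H_1 = Z.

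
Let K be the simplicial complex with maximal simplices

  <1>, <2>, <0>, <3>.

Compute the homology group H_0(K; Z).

H_0 = Z^4.

We work with the vertex ordering 0 < 1 < 2 < 3. The simplices of K, each written with vertices in increasing order, are:

  0-simplices (4): [0], [1], [2], [3]

Hence C_0 ≅ Z^4.

Computing H_k = (kernel of ∂_k) / (image of ∂_{k+1}):

  H_0: rank C_0 − rank ∂_1 = 4 − 0 = 4, and there is no ∂_1, so H_0 ≅ Z^4.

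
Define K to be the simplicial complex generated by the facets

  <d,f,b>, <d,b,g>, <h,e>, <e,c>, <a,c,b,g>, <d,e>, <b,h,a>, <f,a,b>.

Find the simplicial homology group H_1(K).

H_1 = Z^2.

Fix the vertex order a < b < c < d < e < f < g < h and write every simplex with vertices in increasing order. Then dim K = 3 and the simplices of K are:

  0-simplices (8): a, b, c, d, e, f, g, h
  1-simplices (16): ab, ac, af, ag, ah, bc, bd, bf, bg, bh, ce, cg, de, df, dg, eh
  2-simplices (8): abc, abf, abg, abh, acg, bcg, bdf, bdg
  3-simplices (1): abcg

Hence C_0 ≅ Z^8, C_1 ≅ Z^16, C_2 ≅ Z^8, C_3 ≅ Z^1.

Boundary ∂_1: C_1 → C_0 maps an edge to its endpoints' difference, ∂[p,q] = q − p.
The resulting 8×16 matrix has rank 7, and its Smith normal form has invariant factors (1,1,1,1,1,1,1).

∂_2: C_2 → C_1 sends each 2-simplex [p,q,r] to [q,r] − [p,r] + [p,q]. For instance
  ∂bcg = cg − bg + bc,
  ∂abg = bg − ag + ab.
As a 16×8 matrix over Z this has rank 7, with invariant factors (1,1,1,1,1,1,1).

∂_3: C_3 → C_2 sends each 3-simplex σ to the alternating sum Σ_i (−1)^i (σ with its i-th vertex removed). For instance
  ∂abcg = bcg − acg + abg − abc.
This gives a 8×1 integer matrix of rank 1; reducing to Smith normal form yields diagonal entries (1).

Now H_k = ker ∂_k / im ∂_{k+1}, so:

  H_1: rank ker ∂_1 − rank ∂_2 = (16 − 7) − 7 = 2, and the invariant factors of ∂_2 are all 1, so H_1 = Z^2.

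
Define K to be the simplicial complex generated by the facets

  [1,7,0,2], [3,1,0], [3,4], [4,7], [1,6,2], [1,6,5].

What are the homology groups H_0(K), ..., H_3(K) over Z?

K has 8 vertices, 14 edges, 7 triangles, 1 3-simplex.
rank ∂_0 = 0, rank ∂_1 = 7 ⇒ b_0 = 8 − 0 − 7 = 1; all invariant factors of ∂_1 are 1 so no torsion. So H_0 = Z.
rank ∂_1 = 7, rank ∂_2 = 6 ⇒ b_1 = 14 − 7 − 6 = 1; all invariant factors of ∂_2 are 1 so no torsion. So H_1 = Z.
rank ∂_2 = 6, rank ∂_3 = 1 ⇒ b_2 = 7 − 6 − 1 = 0; all invariant factors of ∂_3 are 1 so no torsion. So H_2 = 0.
rank ∂_3 = 1, rank ∂_4 = 0 ⇒ b_3 = 1 − 1 − 0 = 0. So H_3 = 0.

H_0 = Z,  H_1 = Z,  H_2 = 0,  H_3 = 0.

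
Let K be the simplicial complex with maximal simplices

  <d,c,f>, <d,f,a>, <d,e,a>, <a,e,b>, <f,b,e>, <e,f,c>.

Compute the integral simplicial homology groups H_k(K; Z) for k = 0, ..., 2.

Take the total order a < b < c < d < e < f on the vertex set. Then K (dimension 2) consists of the simplices:

  0-simplices (6): a, b, c, d, e, f
  1-simplices (12): ab, ad, ae, af, be, bf, cd, ce, cf, de, df, ef
  2-simplices (6): abe, ade, adf, bef, cdf, cef

Hence C_0 ≅ Z^6, C_1 ≅ Z^12, C_2 ≅ Z^6.

The boundary map ∂_1: C_1 → C_0 sends each edge [p,q] (with p < q) to q − p.
The 6×12 boundary matrix has rank 5 and Smith normal form diag(1,1,1,1,1).

Boundary ∂_2: C_2 → C_1 sends each 2-simplex [p,q,r] to [q,r] − [p,r] + [p,q]. For instance
  ∂ade = de − ae + ad,
  ∂cef = ef − cf + ce.
As a 12×6 matrix over Z this has rank 6, with invariant factors (1,1,1,1,1,1).

Reading off H_k = ker ∂_k / im ∂_{k+1}:

  H_0: rank C_0 − rank ∂_1 = 6 − 5 = 1, and the invariant factors of ∂_1 are all 1, so H_0 ≅ Z.
  H_1: rank ker ∂_1 − rank ∂_2 = (12 − 5) − 6 = 1, and the invariant factors of ∂_2 are all 1, so H_1 ≅ Z.
  H_2: rank ker ∂_2 − rank ∂_3 = (6 − 6) − 0 = 0, and there is no ∂_3, so H_2 ≅ 0.

As a check, the Euler characteristic is 6 − 12 + 6 = 0, which agrees with 1 − 1 + 0 = 0.
(K is a triangulation of the cylinder S^1 x I.)

H_0 = Z,  H_1 = Z,  H_2 = 0.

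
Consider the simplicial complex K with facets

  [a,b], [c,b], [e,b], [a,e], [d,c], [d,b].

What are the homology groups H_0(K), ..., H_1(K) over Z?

H_0 ≅ Z,  H_1 ≅ Z^2.

Order the vertices as a < b < c < d < e. Listing each simplex with vertices in this order, K has dimension 1 with simplices:

  0-simplices (5): a, b, c, d, e
  1-simplices (6): ab, ae, bc, bd, be, cd

Hence C_0 ≅ Z^5, C_1 ≅ Z^6.

∂_1: C_1 → C_0 maps an edge to its endpoints' difference, ∂[p,q] = q − p. For instance
  ∂bc = c − b.
This gives a 5×6 integer matrix of rank 4; reducing to Smith normal form yields diagonal entries (1,1,1,1).

Now H_k = ker ∂_k / im ∂_{k+1}, so:

  H_0: rank C_0 − rank ∂_1 = 5 − 4 = 1, and the invariant factors of ∂_1 are all 1, so H_0 ≅ Z.
  H_1: rank ker ∂_1 − rank ∂_2 = (6 − 4) − 0 = 2, and there is no ∂_2, so H_1 ≅ Z^2.

As a check, the Euler characteristic is 5 − 6 = -1, which agrees with 1 − 2 = -1.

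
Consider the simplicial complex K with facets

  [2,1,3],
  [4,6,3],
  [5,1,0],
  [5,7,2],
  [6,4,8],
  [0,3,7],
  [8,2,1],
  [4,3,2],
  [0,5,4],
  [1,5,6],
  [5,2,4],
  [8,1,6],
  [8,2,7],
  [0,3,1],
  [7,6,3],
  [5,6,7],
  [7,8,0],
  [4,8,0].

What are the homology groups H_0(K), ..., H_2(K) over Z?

K has 9 vertices, 27 edges, 18 triangles.
rank ∂_0 = 0, rank ∂_1 = 8 ⇒ b_0 = 9 − 0 − 8 = 1; all invariant factors of ∂_1 are 1 so no torsion. So H_0 = Z.
rank ∂_1 = 8, rank ∂_2 = 17 ⇒ b_1 = 27 − 8 − 17 = 2; all invariant factors of ∂_2 are 1 so no torsion. So H_1 = Z^2.
rank ∂_2 = 17, rank ∂_3 = 0 ⇒ b_2 = 18 − 17 − 0 = 1. So H_2 = Z.

H_0 ≅ Z,  H_1 ≅ Z^2,  H_2 ≅ Z.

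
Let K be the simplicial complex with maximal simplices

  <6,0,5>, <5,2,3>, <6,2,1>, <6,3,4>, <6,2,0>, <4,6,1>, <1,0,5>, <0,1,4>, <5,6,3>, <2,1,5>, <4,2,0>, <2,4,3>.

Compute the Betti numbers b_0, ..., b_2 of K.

b_0 = 1, b_1 = 0, b_2 = 0.

Order the vertices as 0 < 1 < 2 < 3 < 4 < 5 < 6. Listing each simplex with vertices in this order, K has dimension 2 with simplices:

  0-simplices (7): [0], [1], [2], [3], [4], [5], [6]
  1-simplices (18): [0,1], [0,2], [0,4], [0,5], [0,6], [1,2], [1,4], [1,5], [1,6], [2,3], [2,4], [2,5], [2,6], [3,4], [3,5], [3,6], [4,6], [5,6]
  2-simplices (12): [0,1,4], [0,1,5], [0,2,4], [0,2,6], [0,5,6], [1,2,5], [1,2,6], [1,4,6], [2,3,4], [2,3,5], [3,4,6], [3,5,6]

so the chain groups are C_0 ≅ Z^7, C_1 ≅ Z^18, C_2 ≅ Z^12.

The boundary map ∂_1: C_1 → C_0 sends each edge [p,q] (with p < q) to q − p. For instance
  ∂[5,6] = [6] − [5].
As a 7×18 matrix over Z this has rank 6, with invariant factors (1,1,1,1,1,1).

Boundary ∂_2: C_2 → C_1 acts by ∂[p,q,r] = [q,r] − [p,r] + [p,q]. For instance
  ∂[1,2,6] = [2,6] − [1,6] + [1,2],
  ∂[1,4,6] = [4,6] − [1,6] + [1,4].
The resulting 18×12 matrix has rank 12, and its Smith normal form has invariant factors (1,1,1,1,1,1,1,1,1,1,1,2).

Now H_k = ker ∂_k / im ∂_{k+1}, so:

  H_0: rank C_0 − rank ∂_1 = 7 − 6 = 1, and the invariant factors of ∂_1 are all 1, so H_0 = Z.
  H_1: rank ker ∂_1 − rank ∂_2 = (18 − 6) − 12 = 0, and ∂_2 has invariant factor 2 > 1, so H_1 = Z_2.
  H_2: rank ker ∂_2 − rank ∂_3 = (12 − 12) − 0 = 0, and there is no ∂_3, so H_2 = 0.

(K is a triangulation of the real projective plane RP^2.)

Hence the Betti numbers are b_0 = 1, b_1 = 0, b_2 = 0.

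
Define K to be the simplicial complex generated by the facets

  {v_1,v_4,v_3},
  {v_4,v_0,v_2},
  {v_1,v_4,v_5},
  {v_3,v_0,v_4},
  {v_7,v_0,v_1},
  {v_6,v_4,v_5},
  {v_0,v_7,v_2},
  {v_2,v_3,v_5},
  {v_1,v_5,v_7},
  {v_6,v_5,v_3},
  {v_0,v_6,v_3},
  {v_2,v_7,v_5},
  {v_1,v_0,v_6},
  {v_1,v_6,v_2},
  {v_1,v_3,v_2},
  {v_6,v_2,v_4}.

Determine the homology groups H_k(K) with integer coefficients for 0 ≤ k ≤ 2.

Fix the vertex order v_0 < v_1 < v_2 < v_3 < v_4 < v_5 < v_6 < v_7 and write every simplex with vertices in increasing order. Then dim K = 2 and the simplices of K are:

  0-simplices (8): [v_0], [v_1], [v_2], [v_3], [v_4], [v_5], [v_6], [v_7]
  1-simplices (24): (24 of them)
  2-simplices (16): (16 of them)

Hence C_0 ≅ Z^8, C_1 ≅ Z^24, C_2 ≅ Z^16.

∂_1: C_1 → C_0 sends each edge [p,q] (with p < q) to q − p. For instance
  ∂[v_4,v_5] = [v_5] − [v_4].
The 8×24 boundary matrix has rank 7 and Smith normal form diag(1,1,1,1,1,1,1).

∂_2: C_2 → C_1 sends each 2-simplex [p,q,r] to [q,r] − [p,r] + [p,q]. For instance
  ∂[v_1,v_3,v_4] = [v_3,v_4] − [v_1,v_4] + [v_1,v_3],
  ∂[v_1,v_5,v_7] = [v_5,v_7] − [v_1,v_7] + [v_1,v_5].
This gives a 24×16 integer matrix of rank 15; reducing to Smith normal form yields diagonal entries (1,1,1,1,1,1,1,1,1,1,1,1,1,1,1).

From H_k ≅ ker(∂_k) / im(∂_{k+1}) we obtain:

  H_0: rank C_0 − rank ∂_1 = 8 − 7 = 1, and the invariant factors of ∂_1 are all 1, so H_0 ≅ Z.
  H_1: rank ker ∂_1 − rank ∂_2 = (24 − 7) − 15 = 2, and the invariant factors of ∂_2 are all 1, so H_1 ≅ Z^2.
  H_2: rank ker ∂_2 − rank ∂_3 = (16 − 15) − 0 = 1, and there is no ∂_3, so H_2 ≅ Z.

H_0 ≅ Z,  H_1 ≅ Z^2,  H_2 ≅ Z.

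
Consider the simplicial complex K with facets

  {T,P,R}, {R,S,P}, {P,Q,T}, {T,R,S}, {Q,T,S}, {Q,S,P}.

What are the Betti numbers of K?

b_0 = 1, b_1 = 0, b_2 = 1.

Take the total order P < Q < R < S < T on the vertex set. Then K (dimension 2) consists of the simplices:

  0-simplices (5): P, Q, R, S, T
  1-simplices (9): PQ, PR, PS, PT, QS, QT, RS, RT, ST
  2-simplices (6): PQS, PQT, PRS, PRT, QST, RST

Hence C_0 ≅ Z^5, C_1 ≅ Z^9, C_2 ≅ Z^6.

∂_1: C_1 → C_0 is given by ∂[p,q] = [q] − [p]. For instance
  ∂RT = T − R.
As a 5×9 matrix over Z this has rank 4, with invariant factors (1,1,1,1).

The boundary map ∂_2: C_2 → C_1 acts by ∂[p,q,r] = [q,r] − [p,r] + [p,q]. For instance
  ∂QST = ST − QT + QS,
  ∂RST = ST − RT + RS.
As a 9×6 matrix over Z this has rank 5, with invariant factors (1,1,1,1,1).

Reading off H_k = ker ∂_k / im ∂_{k+1}:

  H_0: rank C_0 − rank ∂_1 = 5 − 4 = 1, and the invariant factors of ∂_1 are all 1, so H_0 = Z.
  H_1: rank ker ∂_1 − rank ∂_2 = (9 − 4) − 5 = 0, and the invariant factors of ∂_2 are all 1, so H_1 = 0.
  H_2: rank ker ∂_2 − rank ∂_3 = (6 − 5) − 0 = 1, and there is no ∂_3, so H_2 = Z.

(K is a triangulation of the 2-sphere S^2.)

Hence the Betti numbers are b_0 = 1, b_1 = 0, b_2 = 1.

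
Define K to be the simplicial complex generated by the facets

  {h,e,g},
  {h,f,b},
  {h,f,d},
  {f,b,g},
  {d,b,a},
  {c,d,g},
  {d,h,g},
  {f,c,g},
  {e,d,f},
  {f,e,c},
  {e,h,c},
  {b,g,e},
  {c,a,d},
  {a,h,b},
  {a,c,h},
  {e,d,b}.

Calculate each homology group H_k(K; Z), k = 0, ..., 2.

H_0 ≅ Z,  H_1 ≅ Z^2,  H_2 ≅ Z.

We work with the vertex ordering a < b < c < d < e < f < g < h. The simplices of K, each written with vertices in increasing order, are:

  0-simplices (8): a, b, c, d, e, f, g, h
  1-simplices (24): ab, ac, ad, ah, bd, be, bf, bg, bh, cd, ce, cf, cg, ch, de, df, dg, dh, ef, eg, eh, fg, fh, gh
  2-simplices (16): abd, abh, acd, ach, bde, beg, bfg, bfh, cdg, cef, ceh, cfg, def, dfh, dgh, egh

Hence C_0 ≅ Z^8, C_1 ≅ Z^24, C_2 ≅ Z^16.

∂_1: C_1 → C_0 maps an edge to its endpoints' difference, ∂[p,q] = q − p. For instance
  ∂cd = d − c.
This gives a 8×24 integer matrix of rank 7; reducing to Smith normal form yields diagonal entries (1,1,1,1,1,1,1).

Boundary ∂_2: C_2 → C_1 sends each 2-simplex [p,q,r] to [q,r] − [p,r] + [p,q]. For instance
  ∂ceh = eh − ch + ce,
  ∂cef = ef − cf + ce.
This gives a 24×16 integer matrix of rank 15; reducing to Smith normal form yields diagonal entries (1,1,1,1,1,1,1,1,1,1,1,1,1,1,1).

Now H_k = ker ∂_k / im ∂_{k+1}, so:

  H_0: rank C_0 − rank ∂_1 = 8 − 7 = 1, and the invariant factors of ∂_1 are all 1, so H_0 = Z.
  H_1: rank ker ∂_1 − rank ∂_2 = (24 − 7) − 15 = 2, and the invariant factors of ∂_2 are all 1, so H_1 = Z^2.
  H_2: rank ker ∂_2 − rank ∂_3 = (16 − 15) − 0 = 1, and there is no ∂_3, so H_2 = Z.

As a check, the Euler characteristic is 8 − 24 + 16 = 0, which agrees with 1 − 2 + 1 = 0.
(K is a triangulation of the torus T^2.)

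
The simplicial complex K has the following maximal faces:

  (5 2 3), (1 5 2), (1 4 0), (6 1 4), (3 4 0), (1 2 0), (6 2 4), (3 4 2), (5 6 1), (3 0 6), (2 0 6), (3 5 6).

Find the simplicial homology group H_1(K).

H_1 = Z/2Z.

We work with the vertex ordering 0 < 1 < 2 < 3 < 4 < 5 < 6. The simplices of K, each written with vertices in increasing order, are:

  0-simplices (7): [0], [1], [2], [3], [4], [5], [6]
  1-simplices (18): [0,1], [0,2], [0,3], [0,4], [0,6], [1,2], [1,4], [1,5], [1,6], [2,3], [2,4], [2,5], [2,6], [3,4], [3,5], [3,6], [4,6], [5,6]
  2-simplices (12): [0,1,2], [0,1,4], [0,2,6], [0,3,4], [0,3,6], [1,2,5], [1,4,6], [1,5,6], [2,3,4], [2,3,5], [2,4,6], [3,5,6]

so the chain groups are C_0 ≅ Z^7, C_1 ≅ Z^18, C_2 ≅ Z^12.

The boundary map ∂_1: C_1 → C_0 is given by ∂[p,q] = [q] − [p].
This gives a 7×18 integer matrix of rank 6; reducing to Smith normal form yields diagonal entries (1,1,1,1,1,1).

∂_2: C_2 → C_1 sends each 2-simplex [p,q,r] to [q,r] − [p,r] + [p,q]. For instance
  ∂[0,1,4] = [1,4] − [0,4] + [0,1],
  ∂[0,2,6] = [2,6] − [0,6] + [0,2].
This gives a 18×12 integer matrix of rank 12; reducing to Smith normal form yields diagonal entries (1,1,1,1,1,1,1,1,1,1,1,2).

Now H_k = ker ∂_k / im ∂_{k+1}, so:

  H_1: rank ker ∂_1 − rank ∂_2 = (18 − 6) − 12 = 0, and ∂_2 has invariant factor 2 > 1, so H_1 ≅ Z/2Z.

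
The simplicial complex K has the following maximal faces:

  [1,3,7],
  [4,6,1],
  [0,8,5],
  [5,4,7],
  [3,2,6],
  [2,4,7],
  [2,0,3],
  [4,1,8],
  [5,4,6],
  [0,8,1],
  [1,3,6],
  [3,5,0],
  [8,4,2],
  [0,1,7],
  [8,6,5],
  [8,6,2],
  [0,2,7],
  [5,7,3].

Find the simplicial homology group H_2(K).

Fix the vertex order 0 < 1 < 2 < 3 < 4 < 5 < 6 < 7 < 8 and write every simplex with vertices in increasing order. Then dim K = 2 and the simplices of K are:

  0-simplices (9): [0], [1], [2], [3], [4], [5], [6], [7], [8]
  1-simplices (27): (27 of them)
  2-simplices (18): [0,1,7], [0,1,8], [0,2,3], [0,2,7], [0,3,5], [0,5,8], [1,3,6], [1,3,7], [1,4,6], [1,4,8], [2,3,6], [2,4,7], [2,4,8], [2,6,8], [3,5,7], [4,5,6], [4,5,7], [5,6,8]

giving chain groups C_0 ≅ Z^9, C_1 ≅ Z^27, C_2 ≅ Z^18.

∂_1: C_1 → C_0 maps an edge to its endpoints' difference, ∂[p,q] = q − p.
The resulting 9×27 matrix has rank 8, and its Smith normal form has invariant factors (1,1,1,1,1,1,1,1).

Boundary ∂_2: C_2 → C_1 acts by ∂[p,q,r] = [q,r] − [p,r] + [p,q]. For instance
  ∂[0,1,8] = [1,8] − [0,8] + [0,1],
  ∂[0,1,7] = [1,7] − [0,7] + [0,1].
The 27×18 boundary matrix has rank 18 and Smith normal form diag(1,1,1,1,1,1,1,1,1,1,1,1,1,1,1,1,1,2).

Reading off H_k = ker ∂_k / im ∂_{k+1}:

  H_2: rank ker ∂_2 − rank ∂_3 = (18 − 18) − 0 = 0, and there is no ∂_3, so H_2 = 0.

(K is a triangulation of the Klein bottle.)

H_2 ≅ 0.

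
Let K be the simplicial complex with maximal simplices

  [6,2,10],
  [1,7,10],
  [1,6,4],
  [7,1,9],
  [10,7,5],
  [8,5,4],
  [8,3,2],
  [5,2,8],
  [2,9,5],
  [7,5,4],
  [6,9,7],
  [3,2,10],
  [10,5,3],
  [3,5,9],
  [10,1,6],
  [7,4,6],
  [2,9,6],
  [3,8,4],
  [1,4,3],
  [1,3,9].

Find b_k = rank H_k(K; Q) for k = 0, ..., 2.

We work with the vertex ordering 1 < 2 < 3 < 4 < 5 < 6 < 7 < 8 < 9 < 10. The simplices of K, each written with vertices in increasing order, are:

  0-simplices (10): [1], [2], [3], [4], [5], [6], [7], [8], [9], [10]
  1-simplices (30): (30 of them)
  2-simplices (20): (20 of them)

so the chain groups are C_0 ≅ Z^10, C_1 ≅ Z^30, C_2 ≅ Z^20.

The boundary map ∂_1: C_1 → C_0 maps an edge to its endpoints' difference, ∂[p,q] = q − p.
The 10×30 boundary matrix has rank 9 and Smith normal form diag(1,1,1,1,1,1,1,1,1).

Boundary ∂_2: C_2 → C_1 sends each 2-simplex [p,q,r] to [q,r] − [p,r] + [p,q]. For instance
  ∂[1,3,9] = [3,9] − [1,9] + [1,3],
  ∂[5,7,10] = [7,10] − [5,10] + [5,7].
This gives a 30×20 integer matrix of rank 20; reducing to Smith normal form yields diagonal entries (1,1,1,1,1,1,1,1,1,1,1,1,1,1,1,1,1,1,1,2).

Now H_k = ker ∂_k / im ∂_{k+1}, so:

  H_0: rank C_0 − rank ∂_1 = 10 − 9 = 1, and the invariant factors of ∂_1 are all 1, so H_0 ≅ Z.
  H_1: rank ker ∂_1 − rank ∂_2 = (30 − 9) − 20 = 1, and ∂_2 has invariant factor 2 > 1, so H_1 ≅ Z × Z/2.
  H_2: rank ker ∂_2 − rank ∂_3 = (20 − 20) − 0 = 0, and there is no ∂_3, so H_2 ≅ 0.

As a check, the Euler characteristic is 10 − 30 + 20 = 0, which agrees with 1 − 1 + 0 = 0.

Hence the Betti numbers are b_0 = 1, b_1 = 1, b_2 = 0.

b_0 = 1, b_1 = 1, b_2 = 0.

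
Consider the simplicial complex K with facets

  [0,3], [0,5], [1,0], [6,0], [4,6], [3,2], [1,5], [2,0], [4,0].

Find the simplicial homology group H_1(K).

H_1 = Z^3.

Order the vertices as 0 < 1 < 2 < 3 < 4 < 5 < 6. Listing each simplex with vertices in this order, K has dimension 1 with simplices:

  0-simplices (7): [0], [1], [2], [3], [4], [5], [6]
  1-simplices (9): [0,1], [0,2], [0,3], [0,4], [0,5], [0,6], [1,5], [2,3], [4,6]

Hence C_0 ≅ Z^7, C_1 ≅ Z^9.

The boundary map ∂_1: C_1 → C_0 sends each edge [p,q] (with p < q) to q − p.
As a 7×9 matrix over Z this has rank 6, with invariant factors (1,1,1,1,1,1).

Reading off H_k = ker ∂_k / im ∂_{k+1}:

  H_1: rank ker ∂_1 − rank ∂_2 = (9 − 6) − 0 = 3, and there is no ∂_2, so H_1 = Z^3.

(K is a triangulation of a wedge of 3 circles.)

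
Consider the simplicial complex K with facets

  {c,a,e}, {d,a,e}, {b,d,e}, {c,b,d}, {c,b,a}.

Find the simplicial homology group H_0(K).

We work with the vertex ordering a < b < c < d < e. The simplices of K, each written with vertices in increasing order, are:

  0-simplices (5): a, b, c, d, e
  1-simplices (10): ab, ac, ad, ae, bc, bd, be, cd, ce, de
  2-simplices (5): abc, ace, ade, bcd, bde

Hence C_0 ≅ Z^5, C_1 ≅ Z^10, C_2 ≅ Z^5.

The boundary map ∂_1: C_1 → C_0 is given by ∂[p,q] = [q] − [p]. For instance
  ∂cd = d − c.
The resulting 5×10 matrix has rank 4, and its Smith normal form has invariant factors (1,1,1,1).

∂_2: C_2 → C_1 maps a triangle to the signed sum of its edges. For instance
  ∂ace = ce − ae + ac,
  ∂bcd = cd − bd + bc.
The resulting 10×5 matrix has rank 5, and its Smith normal form has invariant factors (1,1,1,1,1).

Reading off H_k = ker ∂_k / im ∂_{k+1}:

  H_0: rank C_0 − rank ∂_1 = 5 − 4 = 1, and the invariant factors of ∂_1 are all 1, so H_0 ≅ Z.

H_0 ≅ Z.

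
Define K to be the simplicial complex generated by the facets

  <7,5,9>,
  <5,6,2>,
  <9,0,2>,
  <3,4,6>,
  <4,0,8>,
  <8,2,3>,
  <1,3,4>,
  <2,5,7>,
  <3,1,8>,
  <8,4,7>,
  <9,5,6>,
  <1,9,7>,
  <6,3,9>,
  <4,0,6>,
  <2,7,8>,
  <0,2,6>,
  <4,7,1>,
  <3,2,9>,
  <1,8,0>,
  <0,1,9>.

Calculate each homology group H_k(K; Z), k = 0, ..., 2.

Order the vertices as 0 < 1 < 2 < 3 < 4 < 5 < 6 < 7 < 8 < 9. Listing each simplex with vertices in this order, K has dimension 2 with simplices:

  0-simplices (10): [0], [1], [2], [3], [4], [5], [6], [7], [8], [9]
  1-simplices (30): (30 of them)
  2-simplices (20): (20 of them)

so the chain groups are C_0 ≅ Z^10, C_1 ≅ Z^30, C_2 ≅ Z^20.

The boundary map ∂_1: C_1 → C_0 maps an edge to its endpoints' difference, ∂[p,q] = q − p.
As a 10×30 matrix over Z this has rank 9, with invariant factors (1,1,1,1,1,1,1,1,1).

∂_2: C_2 → C_1 acts by ∂[p,q,r] = [q,r] − [p,r] + [p,q]. For instance
  ∂[2,3,8] = [3,8] − [2,8] + [2,3],
  ∂[5,6,9] = [6,9] − [5,9] + [5,6].
The 30×20 boundary matrix has rank 20 and Smith normal form diag(1,1,1,1,1,1,1,1,1,1,1,1,1,1,1,1,1,1,1,2).

Now H_k = ker ∂_k / im ∂_{k+1}, so:

  H_0: rank C_0 − rank ∂_1 = 10 − 9 = 1, and the invariant factors of ∂_1 are all 1, so H_0 = Z.
  H_1: rank ker ∂_1 − rank ∂_2 = (30 − 9) − 20 = 1, and ∂_2 has invariant factor 2 > 1, so H_1 = Z ⊕ Z/2.
  H_2: rank ker ∂_2 − rank ∂_3 = (20 − 20) − 0 = 0, and there is no ∂_3, so H_2 = 0.

As a check, the Euler characteristic is 10 − 30 + 20 = 0, which agrees with 1 − 1 + 0 = 0.

H_0 ≅ Z,  H_1 ≅ Z ⊕ Z/2,  H_2 = 0.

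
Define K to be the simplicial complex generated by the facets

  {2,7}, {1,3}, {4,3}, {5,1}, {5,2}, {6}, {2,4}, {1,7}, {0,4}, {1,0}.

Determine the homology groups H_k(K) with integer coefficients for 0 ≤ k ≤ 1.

Fix the vertex order 0 < 1 < 2 < 3 < 4 < 5 < 6 < 7 and write every simplex with vertices in increasing order. Then dim K = 1 and the simplices of K are:

  0-simplices (8): [0], [1], [2], [3], [4], [5], [6], [7]
  1-simplices (9): [0,1], [0,4], [1,3], [1,5], [1,7], [2,4], [2,5], [2,7], [3,4]

giving chain groups C_0 ≅ Z^8, C_1 ≅ Z^9.

Boundary ∂_1: C_1 → C_0 is given by ∂[p,q] = [q] − [p]. For instance
  ∂[2,7] = [7] − [2].
This gives a 8×9 integer matrix of rank 6; reducing to Smith normal form yields diagonal entries (1,1,1,1,1,1).

Now H_k = ker ∂_k / im ∂_{k+1}, so:

  H_0: rank C_0 − rank ∂_1 = 8 − 6 = 2, and the invariant factors of ∂_1 are all 1, so H_0 ≅ Z^2.
  H_1: rank ker ∂_1 − rank ∂_2 = (9 − 6) − 0 = 3, and there is no ∂_2, so H_1 ≅ Z^3.

H_0 ≅ Z^2,  H_1 ≅ Z^3.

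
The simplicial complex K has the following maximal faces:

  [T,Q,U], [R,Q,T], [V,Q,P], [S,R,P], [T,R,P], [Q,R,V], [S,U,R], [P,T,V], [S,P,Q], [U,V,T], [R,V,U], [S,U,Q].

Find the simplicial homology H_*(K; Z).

Take the total order P < Q < R < S < T < U < V on the vertex set. Then K (dimension 2) consists of the simplices:

  0-simplices (7): P, Q, R, S, T, U, V
  1-simplices (18): PQ, PR, PS, PT, PV, QR, QS, QT, QU, QV, RS, RT, RU, RV, SU, TU, TV, UV
  2-simplices (12): PQS, PQV, PRS, PRT, PTV, QRT, QRV, QSU, QTU, RSU, RUV, TUV

giving chain groups C_0 ≅ Z^7, C_1 ≅ Z^18, C_2 ≅ Z^12.

Boundary ∂_1: C_1 → C_0 is given by ∂[p,q] = [q] − [p]. For instance
  ∂RT = T − R.
As a 7×18 matrix over Z this has rank 6, with invariant factors (1,1,1,1,1,1).

The boundary map ∂_2: C_2 → C_1 maps a triangle to the signed sum of its edges. For instance
  ∂PRS = RS − PS + PR,
  ∂PQS = QS − PS + PQ.
The 18×12 boundary matrix has rank 12 and Smith normal form diag(1,1,1,1,1,1,1,1,1,1,1,2).

Computing H_k = (kernel of ∂_k) / (image of ∂_{k+1}):

  H_0: rank C_0 − rank ∂_1 = 7 − 6 = 1, and the invariant factors of ∂_1 are all 1, so H_0 ≅ Z.
  H_1: rank ker ∂_1 − rank ∂_2 = (18 − 6) − 12 = 0, and ∂_2 has invariant factor 2 > 1, so H_1 ≅ Z/2.
  H_2: rank ker ∂_2 − rank ∂_3 = (12 − 12) − 0 = 0, and there is no ∂_3, so H_2 ≅ 0.

As a check, the Euler characteristic is 7 − 18 + 12 = 1, which agrees with 1 − 0 + 0 = 1.
(K is a triangulation of the real projective plane RP^2.)

H_0 = Z,  H_1 = Z/2,  H_2 = 0.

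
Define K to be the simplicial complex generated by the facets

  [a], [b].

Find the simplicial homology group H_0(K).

Take the total order a < b on the vertex set. Then K (dimension 0) consists of the simplices:

  0-simplices (2): a, b

Hence C_0 ≅ Z^2.

Now H_k = ker ∂_k / im ∂_{k+1}, so:

  H_0: rank C_0 − rank ∂_1 = 2 − 0 = 2, and there is no ∂_1, so H_0 = Z^2.

H_0 = Z^2.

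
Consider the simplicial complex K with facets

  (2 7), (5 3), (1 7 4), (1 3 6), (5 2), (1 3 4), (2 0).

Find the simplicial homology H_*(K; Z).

K has 8 vertices, 11 edges, 3 triangles.
rank ∂_0 = 0, rank ∂_1 = 7 ⇒ b_0 = 8 − 0 − 7 = 1; all invariant factors of ∂_1 are 1 so no torsion. So H_0 = Z.
rank ∂_1 = 7, rank ∂_2 = 3 ⇒ b_1 = 11 − 7 − 3 = 1; all invariant factors of ∂_2 are 1 so no torsion. So H_1 = Z.
rank ∂_2 = 3, rank ∂_3 = 0 ⇒ b_2 = 3 − 3 − 0 = 0. So H_2 = 0.

H_0 = Z,  H_1 = Z,  H_2 = 0.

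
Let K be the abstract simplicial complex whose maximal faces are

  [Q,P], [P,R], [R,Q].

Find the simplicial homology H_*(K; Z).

K has 3 vertices, 3 edges.
rank ∂_0 = 0, rank ∂_1 = 2 ⇒ b_0 = 3 − 0 − 2 = 1; all invariant factors of ∂_1 are 1 so no torsion. So H_0 ≅ Z.
rank ∂_1 = 2, rank ∂_2 = 0 ⇒ b_1 = 3 − 2 − 0 = 1. So H_1 ≅ Z.

H_0 ≅ Z,  H_1 ≅ Z.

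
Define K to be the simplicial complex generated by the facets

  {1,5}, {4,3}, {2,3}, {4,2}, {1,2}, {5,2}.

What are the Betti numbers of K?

b_0 = 1, b_1 = 2.

Fix the vertex order 1 < 2 < 3 < 4 < 5 and write every simplex with vertices in increasing order. Then dim K = 1 and the simplices of K are:

  0-simplices (5): [1], [2], [3], [4], [5]
  1-simplices (6): [1,2], [1,5], [2,3], [2,4], [2,5], [3,4]

Hence C_0 ≅ Z^5, C_1 ≅ Z^6.

∂_1: C_1 → C_0 is given by ∂[p,q] = [q] − [p]. For instance
  ∂[3,4] = [4] − [3].
The 5×6 boundary matrix has rank 4 and Smith normal form diag(1,1,1,1).

Reading off H_k = ker ∂_k / im ∂_{k+1}:

  H_0: rank C_0 − rank ∂_1 = 5 − 4 = 1, and the invariant factors of ∂_1 are all 1, so H_0 = Z.
  H_1: rank ker ∂_1 − rank ∂_2 = (6 − 4) − 0 = 2, and there is no ∂_2, so H_1 = Z^2.

As a check, the Euler characteristic is 5 − 6 = -1, which agrees with 1 − 2 = -1.
(K is a triangulation of a wedge of 2 circles.)

Hence the Betti numbers are b_0 = 1, b_1 = 2.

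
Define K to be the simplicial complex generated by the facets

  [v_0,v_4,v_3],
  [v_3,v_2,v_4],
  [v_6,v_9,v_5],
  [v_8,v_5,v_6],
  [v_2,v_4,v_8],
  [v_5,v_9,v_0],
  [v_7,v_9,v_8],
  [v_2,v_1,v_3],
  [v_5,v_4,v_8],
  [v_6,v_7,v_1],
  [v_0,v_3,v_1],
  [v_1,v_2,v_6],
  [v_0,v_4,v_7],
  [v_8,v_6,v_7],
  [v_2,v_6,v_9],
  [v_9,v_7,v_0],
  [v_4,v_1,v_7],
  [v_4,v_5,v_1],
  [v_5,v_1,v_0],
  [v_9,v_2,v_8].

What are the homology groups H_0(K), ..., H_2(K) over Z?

H_0 ≅ Z,  H_1 ≅ Z × Z/2,  H_2 = 0.

Take the total order v_0 < v_1 < v_2 < v_3 < v_4 < v_5 < v_6 < v_7 < v_8 < v_9 on the vertex set. Then K (dimension 2) consists of the simplices:

  0-simplices (10): [v_0], [v_1], [v_2], [v_3], [v_4], [v_5], [v_6], [v_7], [v_8], [v_9]
  1-simplices (30): (30 of them)
  2-simplices (20): (20 of them)

so the chain groups are C_0 ≅ Z^10, C_1 ≅ Z^30, C_2 ≅ Z^20.

Boundary ∂_1: C_1 → C_0 maps an edge to its endpoints' difference, ∂[p,q] = q − p. For instance
  ∂[v_5,v_9] = [v_9] − [v_5].
As a 10×30 matrix over Z this has rank 9, with invariant factors (1,1,1,1,1,1,1,1,1).

∂_2: C_2 → C_1 maps a triangle to the signed sum of its edges. For instance
  ∂[v_2,v_6,v_9] = [v_6,v_9] − [v_2,v_9] + [v_2,v_6],
  ∂[v_6,v_7,v_8] = [v_7,v_8] − [v_6,v_8] + [v_6,v_7].
The 30×20 boundary matrix has rank 20 and Smith normal form diag(1,1,1,1,1,1,1,1,1,1,1,1,1,1,1,1,1,1,1,2).

From H_k ≅ ker(∂_k) / im(∂_{k+1}) we obtain:

  H_0: rank C_0 − rank ∂_1 = 10 − 9 = 1, and the invariant factors of ∂_1 are all 1, so H_0 = Z.
  H_1: rank ker ∂_1 − rank ∂_2 = (30 − 9) − 20 = 1, and ∂_2 has invariant factor 2 > 1, so H_1 = Z × Z/2.
  H_2: rank ker ∂_2 − rank ∂_3 = (20 − 20) − 0 = 0, and there is no ∂_3, so H_2 = 0.

As a check, the Euler characteristic is 10 − 30 + 20 = 0, which agrees with 1 − 1 + 0 = 0.
(K is a triangulation of the Klein bottle.)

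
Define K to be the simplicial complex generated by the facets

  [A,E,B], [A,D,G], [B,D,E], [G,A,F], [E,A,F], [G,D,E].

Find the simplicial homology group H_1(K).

H_1 = Z.

Fix the vertex order A < B < D < E < F < G and write every simplex with vertices in increasing order. Then dim K = 2 and the simplices of K are:

  0-simplices (6): A, B, D, E, F, G
  1-simplices (12): AB, AD, AE, AF, AG, BD, BE, DE, DG, EF, EG, FG
  2-simplices (6): ABE, ADG, AEF, AFG, BDE, DEG

giving chain groups C_0 ≅ Z^6, C_1 ≅ Z^12, C_2 ≅ Z^6.

Boundary ∂_1: C_1 → C_0 maps an edge to its endpoints' difference, ∂[p,q] = q − p. For instance
  ∂AD = D − A.
As a 6×12 matrix over Z this has rank 5, with invariant factors (1,1,1,1,1).

∂_2: C_2 → C_1 maps a triangle to the signed sum of its edges. For instance
  ∂BDE = DE − BE + BD,
  ∂AFG = FG − AG + AF.
As a 12×6 matrix over Z this has rank 6, with invariant factors (1,1,1,1,1,1).

Now H_k = ker ∂_k / im ∂_{k+1}, so:

  H_1: rank ker ∂_1 − rank ∂_2 = (12 − 5) − 6 = 1, and the invariant factors of ∂_2 are all 1, so H_1 ≅ Z.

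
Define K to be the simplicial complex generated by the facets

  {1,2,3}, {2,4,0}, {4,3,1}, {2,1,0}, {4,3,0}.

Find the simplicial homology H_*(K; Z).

K has 5 vertices, 10 edges, 5 triangles.
rank ∂_0 = 0, rank ∂_1 = 4 ⇒ b_0 = 5 − 0 − 4 = 1; all invariant factors of ∂_1 are 1 so no torsion. So H_0 ≅ Z.
rank ∂_1 = 4, rank ∂_2 = 5 ⇒ b_1 = 10 − 4 − 5 = 1; all invariant factors of ∂_2 are 1 so no torsion. So H_1 ≅ Z.
rank ∂_2 = 5, rank ∂_3 = 0 ⇒ b_2 = 5 − 5 − 0 = 0. So H_2 ≅ 0.

H_0 = Z,  H_1 = Z,  H_2 = 0.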